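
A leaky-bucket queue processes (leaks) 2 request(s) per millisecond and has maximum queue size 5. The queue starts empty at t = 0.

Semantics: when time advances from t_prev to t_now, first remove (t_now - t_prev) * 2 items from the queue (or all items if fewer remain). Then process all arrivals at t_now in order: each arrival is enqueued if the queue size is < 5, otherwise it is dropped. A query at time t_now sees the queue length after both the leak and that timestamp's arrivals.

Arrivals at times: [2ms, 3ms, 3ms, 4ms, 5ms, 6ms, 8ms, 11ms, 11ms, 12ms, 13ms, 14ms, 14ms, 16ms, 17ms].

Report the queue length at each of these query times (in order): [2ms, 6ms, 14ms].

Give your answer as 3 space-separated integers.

Answer: 1 1 2

Derivation:
Queue lengths at query times:
  query t=2ms: backlog = 1
  query t=6ms: backlog = 1
  query t=14ms: backlog = 2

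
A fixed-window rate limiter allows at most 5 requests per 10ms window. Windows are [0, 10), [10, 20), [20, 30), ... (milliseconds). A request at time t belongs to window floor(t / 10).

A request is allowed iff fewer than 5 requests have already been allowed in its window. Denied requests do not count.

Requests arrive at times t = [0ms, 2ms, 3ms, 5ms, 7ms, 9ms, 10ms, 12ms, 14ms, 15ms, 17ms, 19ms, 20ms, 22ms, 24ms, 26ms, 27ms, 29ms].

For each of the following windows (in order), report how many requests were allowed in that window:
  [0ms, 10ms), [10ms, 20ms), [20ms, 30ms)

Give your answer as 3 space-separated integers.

Processing requests:
  req#1 t=0ms (window 0): ALLOW
  req#2 t=2ms (window 0): ALLOW
  req#3 t=3ms (window 0): ALLOW
  req#4 t=5ms (window 0): ALLOW
  req#5 t=7ms (window 0): ALLOW
  req#6 t=9ms (window 0): DENY
  req#7 t=10ms (window 1): ALLOW
  req#8 t=12ms (window 1): ALLOW
  req#9 t=14ms (window 1): ALLOW
  req#10 t=15ms (window 1): ALLOW
  req#11 t=17ms (window 1): ALLOW
  req#12 t=19ms (window 1): DENY
  req#13 t=20ms (window 2): ALLOW
  req#14 t=22ms (window 2): ALLOW
  req#15 t=24ms (window 2): ALLOW
  req#16 t=26ms (window 2): ALLOW
  req#17 t=27ms (window 2): ALLOW
  req#18 t=29ms (window 2): DENY

Allowed counts by window: 5 5 5

Answer: 5 5 5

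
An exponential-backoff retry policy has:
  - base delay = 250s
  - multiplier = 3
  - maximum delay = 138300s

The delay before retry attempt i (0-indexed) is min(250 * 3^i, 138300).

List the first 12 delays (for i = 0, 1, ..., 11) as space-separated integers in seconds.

Computing each delay:
  i=0: min(250*3^0, 138300) = 250
  i=1: min(250*3^1, 138300) = 750
  i=2: min(250*3^2, 138300) = 2250
  i=3: min(250*3^3, 138300) = 6750
  i=4: min(250*3^4, 138300) = 20250
  i=5: min(250*3^5, 138300) = 60750
  i=6: min(250*3^6, 138300) = 138300
  i=7: min(250*3^7, 138300) = 138300
  i=8: min(250*3^8, 138300) = 138300
  i=9: min(250*3^9, 138300) = 138300
  i=10: min(250*3^10, 138300) = 138300
  i=11: min(250*3^11, 138300) = 138300

Answer: 250 750 2250 6750 20250 60750 138300 138300 138300 138300 138300 138300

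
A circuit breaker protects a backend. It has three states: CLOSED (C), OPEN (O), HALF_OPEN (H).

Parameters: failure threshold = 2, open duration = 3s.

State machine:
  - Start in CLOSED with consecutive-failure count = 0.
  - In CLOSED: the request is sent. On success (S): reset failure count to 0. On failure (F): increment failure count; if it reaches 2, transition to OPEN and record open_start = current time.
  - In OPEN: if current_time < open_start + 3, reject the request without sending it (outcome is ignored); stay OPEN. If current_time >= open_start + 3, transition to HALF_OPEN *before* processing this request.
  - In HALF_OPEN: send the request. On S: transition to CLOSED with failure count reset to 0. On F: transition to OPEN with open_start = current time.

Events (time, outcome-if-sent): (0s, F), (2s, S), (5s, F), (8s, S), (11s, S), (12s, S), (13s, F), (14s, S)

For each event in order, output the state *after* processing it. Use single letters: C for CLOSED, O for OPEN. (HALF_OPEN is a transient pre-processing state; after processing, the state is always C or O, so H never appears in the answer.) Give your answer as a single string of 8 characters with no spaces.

State after each event:
  event#1 t=0s outcome=F: state=CLOSED
  event#2 t=2s outcome=S: state=CLOSED
  event#3 t=5s outcome=F: state=CLOSED
  event#4 t=8s outcome=S: state=CLOSED
  event#5 t=11s outcome=S: state=CLOSED
  event#6 t=12s outcome=S: state=CLOSED
  event#7 t=13s outcome=F: state=CLOSED
  event#8 t=14s outcome=S: state=CLOSED

Answer: CCCCCCCC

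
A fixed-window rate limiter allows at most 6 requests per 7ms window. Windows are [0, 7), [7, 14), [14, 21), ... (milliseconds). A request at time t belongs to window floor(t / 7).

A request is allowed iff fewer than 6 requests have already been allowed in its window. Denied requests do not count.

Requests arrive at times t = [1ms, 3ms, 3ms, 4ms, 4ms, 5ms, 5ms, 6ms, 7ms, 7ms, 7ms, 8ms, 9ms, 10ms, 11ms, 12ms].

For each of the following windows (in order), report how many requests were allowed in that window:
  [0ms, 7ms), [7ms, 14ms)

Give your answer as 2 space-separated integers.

Answer: 6 6

Derivation:
Processing requests:
  req#1 t=1ms (window 0): ALLOW
  req#2 t=3ms (window 0): ALLOW
  req#3 t=3ms (window 0): ALLOW
  req#4 t=4ms (window 0): ALLOW
  req#5 t=4ms (window 0): ALLOW
  req#6 t=5ms (window 0): ALLOW
  req#7 t=5ms (window 0): DENY
  req#8 t=6ms (window 0): DENY
  req#9 t=7ms (window 1): ALLOW
  req#10 t=7ms (window 1): ALLOW
  req#11 t=7ms (window 1): ALLOW
  req#12 t=8ms (window 1): ALLOW
  req#13 t=9ms (window 1): ALLOW
  req#14 t=10ms (window 1): ALLOW
  req#15 t=11ms (window 1): DENY
  req#16 t=12ms (window 1): DENY

Allowed counts by window: 6 6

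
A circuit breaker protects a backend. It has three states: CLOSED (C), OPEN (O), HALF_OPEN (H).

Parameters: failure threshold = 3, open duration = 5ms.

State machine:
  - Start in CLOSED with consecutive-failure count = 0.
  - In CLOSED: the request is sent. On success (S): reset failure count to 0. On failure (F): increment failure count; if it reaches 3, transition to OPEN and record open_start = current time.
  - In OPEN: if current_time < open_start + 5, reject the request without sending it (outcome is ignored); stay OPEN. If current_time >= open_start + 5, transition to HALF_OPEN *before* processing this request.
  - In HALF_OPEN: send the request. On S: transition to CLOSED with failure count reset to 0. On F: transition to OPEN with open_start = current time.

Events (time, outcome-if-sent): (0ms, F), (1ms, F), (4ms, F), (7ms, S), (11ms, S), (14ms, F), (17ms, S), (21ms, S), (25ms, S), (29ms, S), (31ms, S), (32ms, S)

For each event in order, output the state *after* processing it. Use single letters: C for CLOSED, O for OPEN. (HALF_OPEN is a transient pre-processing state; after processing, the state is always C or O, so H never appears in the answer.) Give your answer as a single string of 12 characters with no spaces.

State after each event:
  event#1 t=0ms outcome=F: state=CLOSED
  event#2 t=1ms outcome=F: state=CLOSED
  event#3 t=4ms outcome=F: state=OPEN
  event#4 t=7ms outcome=S: state=OPEN
  event#5 t=11ms outcome=S: state=CLOSED
  event#6 t=14ms outcome=F: state=CLOSED
  event#7 t=17ms outcome=S: state=CLOSED
  event#8 t=21ms outcome=S: state=CLOSED
  event#9 t=25ms outcome=S: state=CLOSED
  event#10 t=29ms outcome=S: state=CLOSED
  event#11 t=31ms outcome=S: state=CLOSED
  event#12 t=32ms outcome=S: state=CLOSED

Answer: CCOOCCCCCCCC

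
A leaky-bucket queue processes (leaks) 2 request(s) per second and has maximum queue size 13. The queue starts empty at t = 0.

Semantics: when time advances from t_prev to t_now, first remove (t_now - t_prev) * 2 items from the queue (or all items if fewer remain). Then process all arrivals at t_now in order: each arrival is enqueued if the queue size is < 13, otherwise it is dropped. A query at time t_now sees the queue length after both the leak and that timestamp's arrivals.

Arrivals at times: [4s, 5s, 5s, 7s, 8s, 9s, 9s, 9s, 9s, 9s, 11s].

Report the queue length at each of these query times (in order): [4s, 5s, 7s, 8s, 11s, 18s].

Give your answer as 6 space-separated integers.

Answer: 1 2 1 1 2 0

Derivation:
Queue lengths at query times:
  query t=4s: backlog = 1
  query t=5s: backlog = 2
  query t=7s: backlog = 1
  query t=8s: backlog = 1
  query t=11s: backlog = 2
  query t=18s: backlog = 0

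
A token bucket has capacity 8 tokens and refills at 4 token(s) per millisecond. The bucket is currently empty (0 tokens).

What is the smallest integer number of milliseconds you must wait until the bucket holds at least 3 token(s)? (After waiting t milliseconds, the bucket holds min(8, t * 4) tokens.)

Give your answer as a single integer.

Answer: 1

Derivation:
Need t * 4 >= 3, so t >= 3/4.
Smallest integer t = ceil(3/4) = 1.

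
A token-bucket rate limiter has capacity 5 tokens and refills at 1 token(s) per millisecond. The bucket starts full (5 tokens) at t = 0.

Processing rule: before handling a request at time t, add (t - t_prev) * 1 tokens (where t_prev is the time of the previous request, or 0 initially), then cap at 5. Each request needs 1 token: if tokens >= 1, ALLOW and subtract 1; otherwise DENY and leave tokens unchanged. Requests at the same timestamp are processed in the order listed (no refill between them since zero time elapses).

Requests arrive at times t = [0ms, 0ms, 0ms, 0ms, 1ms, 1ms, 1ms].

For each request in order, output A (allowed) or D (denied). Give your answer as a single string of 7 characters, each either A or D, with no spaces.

Simulating step by step:
  req#1 t=0ms: ALLOW
  req#2 t=0ms: ALLOW
  req#3 t=0ms: ALLOW
  req#4 t=0ms: ALLOW
  req#5 t=1ms: ALLOW
  req#6 t=1ms: ALLOW
  req#7 t=1ms: DENY

Answer: AAAAAAD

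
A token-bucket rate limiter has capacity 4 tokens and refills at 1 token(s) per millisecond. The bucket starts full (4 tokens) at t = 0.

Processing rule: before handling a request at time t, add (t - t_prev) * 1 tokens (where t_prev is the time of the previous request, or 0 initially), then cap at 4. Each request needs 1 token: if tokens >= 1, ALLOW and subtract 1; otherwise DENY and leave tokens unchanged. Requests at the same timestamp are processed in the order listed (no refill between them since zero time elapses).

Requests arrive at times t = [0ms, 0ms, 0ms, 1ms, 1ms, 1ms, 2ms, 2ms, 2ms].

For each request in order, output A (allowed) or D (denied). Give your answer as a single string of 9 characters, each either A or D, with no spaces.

Answer: AAAAADADD

Derivation:
Simulating step by step:
  req#1 t=0ms: ALLOW
  req#2 t=0ms: ALLOW
  req#3 t=0ms: ALLOW
  req#4 t=1ms: ALLOW
  req#5 t=1ms: ALLOW
  req#6 t=1ms: DENY
  req#7 t=2ms: ALLOW
  req#8 t=2ms: DENY
  req#9 t=2ms: DENY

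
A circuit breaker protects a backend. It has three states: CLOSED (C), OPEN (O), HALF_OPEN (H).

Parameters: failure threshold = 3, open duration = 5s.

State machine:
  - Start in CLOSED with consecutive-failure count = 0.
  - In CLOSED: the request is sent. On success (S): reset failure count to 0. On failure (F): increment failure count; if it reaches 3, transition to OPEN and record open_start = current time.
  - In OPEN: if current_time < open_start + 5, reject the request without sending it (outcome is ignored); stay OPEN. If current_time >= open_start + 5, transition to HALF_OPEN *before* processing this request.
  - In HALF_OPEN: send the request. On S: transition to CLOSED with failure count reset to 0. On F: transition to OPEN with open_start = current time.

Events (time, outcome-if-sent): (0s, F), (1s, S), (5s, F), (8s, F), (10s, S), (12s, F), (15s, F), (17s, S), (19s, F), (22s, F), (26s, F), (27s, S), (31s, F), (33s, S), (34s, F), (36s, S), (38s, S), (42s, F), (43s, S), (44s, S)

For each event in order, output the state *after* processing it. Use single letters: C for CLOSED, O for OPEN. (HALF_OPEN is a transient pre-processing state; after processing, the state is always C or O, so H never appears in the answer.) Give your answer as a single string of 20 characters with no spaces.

Answer: CCCCCCCCCCOOOOOCCCCC

Derivation:
State after each event:
  event#1 t=0s outcome=F: state=CLOSED
  event#2 t=1s outcome=S: state=CLOSED
  event#3 t=5s outcome=F: state=CLOSED
  event#4 t=8s outcome=F: state=CLOSED
  event#5 t=10s outcome=S: state=CLOSED
  event#6 t=12s outcome=F: state=CLOSED
  event#7 t=15s outcome=F: state=CLOSED
  event#8 t=17s outcome=S: state=CLOSED
  event#9 t=19s outcome=F: state=CLOSED
  event#10 t=22s outcome=F: state=CLOSED
  event#11 t=26s outcome=F: state=OPEN
  event#12 t=27s outcome=S: state=OPEN
  event#13 t=31s outcome=F: state=OPEN
  event#14 t=33s outcome=S: state=OPEN
  event#15 t=34s outcome=F: state=OPEN
  event#16 t=36s outcome=S: state=CLOSED
  event#17 t=38s outcome=S: state=CLOSED
  event#18 t=42s outcome=F: state=CLOSED
  event#19 t=43s outcome=S: state=CLOSED
  event#20 t=44s outcome=S: state=CLOSED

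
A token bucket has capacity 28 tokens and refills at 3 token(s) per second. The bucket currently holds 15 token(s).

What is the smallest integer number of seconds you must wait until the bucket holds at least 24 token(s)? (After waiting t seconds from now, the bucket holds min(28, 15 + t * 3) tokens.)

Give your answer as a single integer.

Need 15 + t * 3 >= 24, so t >= 9/3.
Smallest integer t = ceil(9/3) = 3.

Answer: 3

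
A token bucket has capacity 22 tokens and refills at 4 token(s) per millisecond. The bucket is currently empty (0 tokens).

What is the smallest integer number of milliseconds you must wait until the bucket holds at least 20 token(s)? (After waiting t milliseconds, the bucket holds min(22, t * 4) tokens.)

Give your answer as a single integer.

Need t * 4 >= 20, so t >= 20/4.
Smallest integer t = ceil(20/4) = 5.

Answer: 5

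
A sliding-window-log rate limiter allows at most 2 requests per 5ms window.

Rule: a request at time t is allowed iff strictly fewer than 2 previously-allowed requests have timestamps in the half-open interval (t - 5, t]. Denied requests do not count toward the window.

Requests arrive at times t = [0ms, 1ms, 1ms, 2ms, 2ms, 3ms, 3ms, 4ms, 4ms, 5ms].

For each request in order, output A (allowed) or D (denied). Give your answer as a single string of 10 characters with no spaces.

Tracking allowed requests in the window:
  req#1 t=0ms: ALLOW
  req#2 t=1ms: ALLOW
  req#3 t=1ms: DENY
  req#4 t=2ms: DENY
  req#5 t=2ms: DENY
  req#6 t=3ms: DENY
  req#7 t=3ms: DENY
  req#8 t=4ms: DENY
  req#9 t=4ms: DENY
  req#10 t=5ms: ALLOW

Answer: AADDDDDDDA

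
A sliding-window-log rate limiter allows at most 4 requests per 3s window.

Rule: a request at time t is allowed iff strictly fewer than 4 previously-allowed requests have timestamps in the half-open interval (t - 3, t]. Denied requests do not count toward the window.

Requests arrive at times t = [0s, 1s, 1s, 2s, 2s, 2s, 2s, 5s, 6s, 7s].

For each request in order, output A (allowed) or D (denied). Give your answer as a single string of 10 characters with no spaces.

Answer: AAAADDDAAA

Derivation:
Tracking allowed requests in the window:
  req#1 t=0s: ALLOW
  req#2 t=1s: ALLOW
  req#3 t=1s: ALLOW
  req#4 t=2s: ALLOW
  req#5 t=2s: DENY
  req#6 t=2s: DENY
  req#7 t=2s: DENY
  req#8 t=5s: ALLOW
  req#9 t=6s: ALLOW
  req#10 t=7s: ALLOW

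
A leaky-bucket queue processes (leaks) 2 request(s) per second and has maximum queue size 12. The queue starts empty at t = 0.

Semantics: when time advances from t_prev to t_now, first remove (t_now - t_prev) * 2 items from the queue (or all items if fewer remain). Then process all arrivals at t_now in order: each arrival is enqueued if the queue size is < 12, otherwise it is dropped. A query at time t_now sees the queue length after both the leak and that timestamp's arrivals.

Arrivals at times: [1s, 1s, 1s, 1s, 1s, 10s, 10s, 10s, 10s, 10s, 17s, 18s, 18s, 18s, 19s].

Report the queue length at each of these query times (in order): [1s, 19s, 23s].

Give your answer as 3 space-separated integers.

Queue lengths at query times:
  query t=1s: backlog = 5
  query t=19s: backlog = 2
  query t=23s: backlog = 0

Answer: 5 2 0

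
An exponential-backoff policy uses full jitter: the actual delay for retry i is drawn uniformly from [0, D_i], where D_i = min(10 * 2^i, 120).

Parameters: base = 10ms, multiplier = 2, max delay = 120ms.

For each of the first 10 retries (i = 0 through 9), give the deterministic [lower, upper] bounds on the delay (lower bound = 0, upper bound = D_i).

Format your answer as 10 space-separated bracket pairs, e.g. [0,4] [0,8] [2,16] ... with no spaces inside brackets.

Answer: [0,10] [0,20] [0,40] [0,80] [0,120] [0,120] [0,120] [0,120] [0,120] [0,120]

Derivation:
Computing bounds per retry:
  i=0: D_i=min(10*2^0,120)=10, bounds=[0,10]
  i=1: D_i=min(10*2^1,120)=20, bounds=[0,20]
  i=2: D_i=min(10*2^2,120)=40, bounds=[0,40]
  i=3: D_i=min(10*2^3,120)=80, bounds=[0,80]
  i=4: D_i=min(10*2^4,120)=120, bounds=[0,120]
  i=5: D_i=min(10*2^5,120)=120, bounds=[0,120]
  i=6: D_i=min(10*2^6,120)=120, bounds=[0,120]
  i=7: D_i=min(10*2^7,120)=120, bounds=[0,120]
  i=8: D_i=min(10*2^8,120)=120, bounds=[0,120]
  i=9: D_i=min(10*2^9,120)=120, bounds=[0,120]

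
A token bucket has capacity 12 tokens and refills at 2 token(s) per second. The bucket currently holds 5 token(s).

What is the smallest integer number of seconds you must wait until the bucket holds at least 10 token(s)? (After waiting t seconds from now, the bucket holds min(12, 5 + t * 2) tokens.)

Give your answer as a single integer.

Need 5 + t * 2 >= 10, so t >= 5/2.
Smallest integer t = ceil(5/2) = 3.

Answer: 3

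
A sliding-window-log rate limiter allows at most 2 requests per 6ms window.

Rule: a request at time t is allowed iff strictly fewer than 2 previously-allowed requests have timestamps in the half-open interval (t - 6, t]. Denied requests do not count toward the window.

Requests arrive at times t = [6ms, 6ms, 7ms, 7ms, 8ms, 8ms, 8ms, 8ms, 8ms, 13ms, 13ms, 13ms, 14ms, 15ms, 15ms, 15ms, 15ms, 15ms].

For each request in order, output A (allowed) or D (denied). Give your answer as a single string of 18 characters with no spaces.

Tracking allowed requests in the window:
  req#1 t=6ms: ALLOW
  req#2 t=6ms: ALLOW
  req#3 t=7ms: DENY
  req#4 t=7ms: DENY
  req#5 t=8ms: DENY
  req#6 t=8ms: DENY
  req#7 t=8ms: DENY
  req#8 t=8ms: DENY
  req#9 t=8ms: DENY
  req#10 t=13ms: ALLOW
  req#11 t=13ms: ALLOW
  req#12 t=13ms: DENY
  req#13 t=14ms: DENY
  req#14 t=15ms: DENY
  req#15 t=15ms: DENY
  req#16 t=15ms: DENY
  req#17 t=15ms: DENY
  req#18 t=15ms: DENY

Answer: AADDDDDDDAADDDDDDD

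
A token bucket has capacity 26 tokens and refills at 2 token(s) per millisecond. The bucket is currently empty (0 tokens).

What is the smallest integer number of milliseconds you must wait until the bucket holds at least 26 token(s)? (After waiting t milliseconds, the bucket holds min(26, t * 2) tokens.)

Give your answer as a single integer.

Answer: 13

Derivation:
Need t * 2 >= 26, so t >= 26/2.
Smallest integer t = ceil(26/2) = 13.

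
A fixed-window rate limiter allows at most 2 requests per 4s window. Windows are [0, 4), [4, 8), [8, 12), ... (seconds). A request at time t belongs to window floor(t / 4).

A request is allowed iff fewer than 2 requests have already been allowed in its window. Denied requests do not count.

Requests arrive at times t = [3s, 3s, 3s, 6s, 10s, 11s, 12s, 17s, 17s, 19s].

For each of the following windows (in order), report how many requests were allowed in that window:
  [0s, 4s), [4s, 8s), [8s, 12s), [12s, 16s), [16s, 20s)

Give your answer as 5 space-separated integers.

Processing requests:
  req#1 t=3s (window 0): ALLOW
  req#2 t=3s (window 0): ALLOW
  req#3 t=3s (window 0): DENY
  req#4 t=6s (window 1): ALLOW
  req#5 t=10s (window 2): ALLOW
  req#6 t=11s (window 2): ALLOW
  req#7 t=12s (window 3): ALLOW
  req#8 t=17s (window 4): ALLOW
  req#9 t=17s (window 4): ALLOW
  req#10 t=19s (window 4): DENY

Allowed counts by window: 2 1 2 1 2

Answer: 2 1 2 1 2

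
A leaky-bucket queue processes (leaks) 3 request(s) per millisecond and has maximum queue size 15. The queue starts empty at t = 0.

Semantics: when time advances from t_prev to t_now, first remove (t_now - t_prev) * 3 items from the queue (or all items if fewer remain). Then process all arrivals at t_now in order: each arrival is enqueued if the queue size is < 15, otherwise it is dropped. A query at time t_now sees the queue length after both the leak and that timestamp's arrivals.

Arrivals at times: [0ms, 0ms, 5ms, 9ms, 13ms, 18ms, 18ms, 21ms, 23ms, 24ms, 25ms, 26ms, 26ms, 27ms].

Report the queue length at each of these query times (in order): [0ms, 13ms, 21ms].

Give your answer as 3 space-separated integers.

Answer: 2 1 1

Derivation:
Queue lengths at query times:
  query t=0ms: backlog = 2
  query t=13ms: backlog = 1
  query t=21ms: backlog = 1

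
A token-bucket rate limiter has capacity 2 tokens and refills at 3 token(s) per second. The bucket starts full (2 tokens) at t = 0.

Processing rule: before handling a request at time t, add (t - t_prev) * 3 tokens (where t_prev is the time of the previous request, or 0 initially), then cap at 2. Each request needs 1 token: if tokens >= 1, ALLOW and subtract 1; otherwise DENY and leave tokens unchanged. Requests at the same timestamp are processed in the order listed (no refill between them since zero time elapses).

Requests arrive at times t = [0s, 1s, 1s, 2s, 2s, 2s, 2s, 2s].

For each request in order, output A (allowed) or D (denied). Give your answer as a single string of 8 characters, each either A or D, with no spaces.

Answer: AAAAADDD

Derivation:
Simulating step by step:
  req#1 t=0s: ALLOW
  req#2 t=1s: ALLOW
  req#3 t=1s: ALLOW
  req#4 t=2s: ALLOW
  req#5 t=2s: ALLOW
  req#6 t=2s: DENY
  req#7 t=2s: DENY
  req#8 t=2s: DENY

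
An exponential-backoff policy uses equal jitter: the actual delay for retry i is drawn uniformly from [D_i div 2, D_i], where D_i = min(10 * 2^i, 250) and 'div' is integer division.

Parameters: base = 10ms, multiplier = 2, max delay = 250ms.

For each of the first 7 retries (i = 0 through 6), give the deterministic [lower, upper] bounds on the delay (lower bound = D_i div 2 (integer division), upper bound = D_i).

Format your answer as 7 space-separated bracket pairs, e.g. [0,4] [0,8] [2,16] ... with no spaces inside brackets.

Answer: [5,10] [10,20] [20,40] [40,80] [80,160] [125,250] [125,250]

Derivation:
Computing bounds per retry:
  i=0: D_i=min(10*2^0,250)=10, bounds=[5,10]
  i=1: D_i=min(10*2^1,250)=20, bounds=[10,20]
  i=2: D_i=min(10*2^2,250)=40, bounds=[20,40]
  i=3: D_i=min(10*2^3,250)=80, bounds=[40,80]
  i=4: D_i=min(10*2^4,250)=160, bounds=[80,160]
  i=5: D_i=min(10*2^5,250)=250, bounds=[125,250]
  i=6: D_i=min(10*2^6,250)=250, bounds=[125,250]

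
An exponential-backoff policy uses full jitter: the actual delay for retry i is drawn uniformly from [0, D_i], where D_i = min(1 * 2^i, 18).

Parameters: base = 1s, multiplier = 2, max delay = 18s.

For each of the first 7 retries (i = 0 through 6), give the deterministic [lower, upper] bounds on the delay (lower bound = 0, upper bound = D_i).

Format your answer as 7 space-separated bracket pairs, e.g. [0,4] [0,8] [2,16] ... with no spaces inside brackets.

Answer: [0,1] [0,2] [0,4] [0,8] [0,16] [0,18] [0,18]

Derivation:
Computing bounds per retry:
  i=0: D_i=min(1*2^0,18)=1, bounds=[0,1]
  i=1: D_i=min(1*2^1,18)=2, bounds=[0,2]
  i=2: D_i=min(1*2^2,18)=4, bounds=[0,4]
  i=3: D_i=min(1*2^3,18)=8, bounds=[0,8]
  i=4: D_i=min(1*2^4,18)=16, bounds=[0,16]
  i=5: D_i=min(1*2^5,18)=18, bounds=[0,18]
  i=6: D_i=min(1*2^6,18)=18, bounds=[0,18]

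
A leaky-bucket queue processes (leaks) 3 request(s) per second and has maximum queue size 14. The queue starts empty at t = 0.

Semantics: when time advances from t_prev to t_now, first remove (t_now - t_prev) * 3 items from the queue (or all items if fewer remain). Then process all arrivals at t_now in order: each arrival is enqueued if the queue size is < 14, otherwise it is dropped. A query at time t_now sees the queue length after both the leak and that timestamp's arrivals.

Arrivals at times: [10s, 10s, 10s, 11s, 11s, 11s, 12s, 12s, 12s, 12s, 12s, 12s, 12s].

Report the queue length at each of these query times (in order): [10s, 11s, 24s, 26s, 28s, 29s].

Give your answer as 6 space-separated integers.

Answer: 3 3 0 0 0 0

Derivation:
Queue lengths at query times:
  query t=10s: backlog = 3
  query t=11s: backlog = 3
  query t=24s: backlog = 0
  query t=26s: backlog = 0
  query t=28s: backlog = 0
  query t=29s: backlog = 0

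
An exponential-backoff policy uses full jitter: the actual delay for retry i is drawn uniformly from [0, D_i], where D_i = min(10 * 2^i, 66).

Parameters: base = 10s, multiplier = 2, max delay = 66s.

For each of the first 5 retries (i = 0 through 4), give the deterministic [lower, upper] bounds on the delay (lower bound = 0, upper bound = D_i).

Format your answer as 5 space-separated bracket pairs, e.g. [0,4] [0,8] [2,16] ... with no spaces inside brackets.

Answer: [0,10] [0,20] [0,40] [0,66] [0,66]

Derivation:
Computing bounds per retry:
  i=0: D_i=min(10*2^0,66)=10, bounds=[0,10]
  i=1: D_i=min(10*2^1,66)=20, bounds=[0,20]
  i=2: D_i=min(10*2^2,66)=40, bounds=[0,40]
  i=3: D_i=min(10*2^3,66)=66, bounds=[0,66]
  i=4: D_i=min(10*2^4,66)=66, bounds=[0,66]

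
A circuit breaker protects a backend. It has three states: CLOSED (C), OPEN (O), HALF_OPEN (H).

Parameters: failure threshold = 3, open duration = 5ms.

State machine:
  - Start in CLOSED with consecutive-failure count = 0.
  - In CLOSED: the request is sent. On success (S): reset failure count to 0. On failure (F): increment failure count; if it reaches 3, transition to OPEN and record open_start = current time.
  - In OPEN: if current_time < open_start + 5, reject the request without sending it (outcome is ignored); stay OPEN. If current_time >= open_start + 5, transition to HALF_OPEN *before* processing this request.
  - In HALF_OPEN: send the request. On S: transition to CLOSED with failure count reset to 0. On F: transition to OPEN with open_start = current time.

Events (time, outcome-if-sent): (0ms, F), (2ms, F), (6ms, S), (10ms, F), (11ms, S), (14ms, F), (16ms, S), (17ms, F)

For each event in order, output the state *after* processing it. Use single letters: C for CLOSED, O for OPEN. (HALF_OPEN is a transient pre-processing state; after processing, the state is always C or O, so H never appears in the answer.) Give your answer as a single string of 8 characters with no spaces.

Answer: CCCCCCCC

Derivation:
State after each event:
  event#1 t=0ms outcome=F: state=CLOSED
  event#2 t=2ms outcome=F: state=CLOSED
  event#3 t=6ms outcome=S: state=CLOSED
  event#4 t=10ms outcome=F: state=CLOSED
  event#5 t=11ms outcome=S: state=CLOSED
  event#6 t=14ms outcome=F: state=CLOSED
  event#7 t=16ms outcome=S: state=CLOSED
  event#8 t=17ms outcome=F: state=CLOSED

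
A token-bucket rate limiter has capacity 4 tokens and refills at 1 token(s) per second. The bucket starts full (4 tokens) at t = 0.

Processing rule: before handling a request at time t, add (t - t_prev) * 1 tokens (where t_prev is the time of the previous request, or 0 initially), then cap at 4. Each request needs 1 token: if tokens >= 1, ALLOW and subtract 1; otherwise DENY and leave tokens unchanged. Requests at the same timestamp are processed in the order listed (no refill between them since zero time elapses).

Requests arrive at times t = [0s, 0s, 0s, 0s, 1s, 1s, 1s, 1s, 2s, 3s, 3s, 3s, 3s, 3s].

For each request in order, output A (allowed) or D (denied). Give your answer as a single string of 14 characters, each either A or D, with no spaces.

Answer: AAAAADDDAADDDD

Derivation:
Simulating step by step:
  req#1 t=0s: ALLOW
  req#2 t=0s: ALLOW
  req#3 t=0s: ALLOW
  req#4 t=0s: ALLOW
  req#5 t=1s: ALLOW
  req#6 t=1s: DENY
  req#7 t=1s: DENY
  req#8 t=1s: DENY
  req#9 t=2s: ALLOW
  req#10 t=3s: ALLOW
  req#11 t=3s: DENY
  req#12 t=3s: DENY
  req#13 t=3s: DENY
  req#14 t=3s: DENY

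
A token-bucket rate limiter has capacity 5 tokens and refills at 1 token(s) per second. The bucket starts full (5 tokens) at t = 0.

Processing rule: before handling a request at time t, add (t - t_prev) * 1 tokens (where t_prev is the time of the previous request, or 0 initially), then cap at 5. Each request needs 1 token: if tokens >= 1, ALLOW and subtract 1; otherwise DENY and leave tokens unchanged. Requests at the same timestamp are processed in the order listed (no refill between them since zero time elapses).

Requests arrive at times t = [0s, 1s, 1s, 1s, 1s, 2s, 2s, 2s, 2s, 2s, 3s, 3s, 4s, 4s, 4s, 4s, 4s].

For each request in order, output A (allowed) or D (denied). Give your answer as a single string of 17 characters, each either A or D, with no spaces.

Answer: AAAAAAADDDADADDDD

Derivation:
Simulating step by step:
  req#1 t=0s: ALLOW
  req#2 t=1s: ALLOW
  req#3 t=1s: ALLOW
  req#4 t=1s: ALLOW
  req#5 t=1s: ALLOW
  req#6 t=2s: ALLOW
  req#7 t=2s: ALLOW
  req#8 t=2s: DENY
  req#9 t=2s: DENY
  req#10 t=2s: DENY
  req#11 t=3s: ALLOW
  req#12 t=3s: DENY
  req#13 t=4s: ALLOW
  req#14 t=4s: DENY
  req#15 t=4s: DENY
  req#16 t=4s: DENY
  req#17 t=4s: DENY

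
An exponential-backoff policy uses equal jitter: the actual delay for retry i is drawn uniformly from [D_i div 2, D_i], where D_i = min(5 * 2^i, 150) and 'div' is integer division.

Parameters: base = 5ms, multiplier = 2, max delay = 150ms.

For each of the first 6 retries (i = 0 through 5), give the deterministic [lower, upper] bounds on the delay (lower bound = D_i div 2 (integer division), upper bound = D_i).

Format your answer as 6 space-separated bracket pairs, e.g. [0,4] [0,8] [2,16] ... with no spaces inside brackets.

Answer: [2,5] [5,10] [10,20] [20,40] [40,80] [75,150]

Derivation:
Computing bounds per retry:
  i=0: D_i=min(5*2^0,150)=5, bounds=[2,5]
  i=1: D_i=min(5*2^1,150)=10, bounds=[5,10]
  i=2: D_i=min(5*2^2,150)=20, bounds=[10,20]
  i=3: D_i=min(5*2^3,150)=40, bounds=[20,40]
  i=4: D_i=min(5*2^4,150)=80, bounds=[40,80]
  i=5: D_i=min(5*2^5,150)=150, bounds=[75,150]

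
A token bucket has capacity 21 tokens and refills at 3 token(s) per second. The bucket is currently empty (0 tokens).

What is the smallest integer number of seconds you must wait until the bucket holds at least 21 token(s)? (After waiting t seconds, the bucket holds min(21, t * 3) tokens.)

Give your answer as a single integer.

Answer: 7

Derivation:
Need t * 3 >= 21, so t >= 21/3.
Smallest integer t = ceil(21/3) = 7.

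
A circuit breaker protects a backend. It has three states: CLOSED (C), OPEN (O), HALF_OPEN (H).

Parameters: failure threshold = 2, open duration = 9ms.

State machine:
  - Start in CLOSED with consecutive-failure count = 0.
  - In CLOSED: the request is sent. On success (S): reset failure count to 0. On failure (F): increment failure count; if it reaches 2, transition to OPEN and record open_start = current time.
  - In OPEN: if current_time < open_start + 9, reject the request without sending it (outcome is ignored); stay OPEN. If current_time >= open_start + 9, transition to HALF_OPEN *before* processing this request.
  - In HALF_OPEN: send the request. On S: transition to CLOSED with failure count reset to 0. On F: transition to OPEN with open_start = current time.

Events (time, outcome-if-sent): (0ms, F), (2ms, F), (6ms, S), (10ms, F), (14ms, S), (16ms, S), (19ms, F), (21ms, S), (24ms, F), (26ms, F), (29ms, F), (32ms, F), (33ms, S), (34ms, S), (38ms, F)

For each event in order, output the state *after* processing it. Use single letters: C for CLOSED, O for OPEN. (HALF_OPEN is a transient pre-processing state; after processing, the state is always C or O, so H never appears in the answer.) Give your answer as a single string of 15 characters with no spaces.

Answer: COOOCCCCCOOOOOO

Derivation:
State after each event:
  event#1 t=0ms outcome=F: state=CLOSED
  event#2 t=2ms outcome=F: state=OPEN
  event#3 t=6ms outcome=S: state=OPEN
  event#4 t=10ms outcome=F: state=OPEN
  event#5 t=14ms outcome=S: state=CLOSED
  event#6 t=16ms outcome=S: state=CLOSED
  event#7 t=19ms outcome=F: state=CLOSED
  event#8 t=21ms outcome=S: state=CLOSED
  event#9 t=24ms outcome=F: state=CLOSED
  event#10 t=26ms outcome=F: state=OPEN
  event#11 t=29ms outcome=F: state=OPEN
  event#12 t=32ms outcome=F: state=OPEN
  event#13 t=33ms outcome=S: state=OPEN
  event#14 t=34ms outcome=S: state=OPEN
  event#15 t=38ms outcome=F: state=OPEN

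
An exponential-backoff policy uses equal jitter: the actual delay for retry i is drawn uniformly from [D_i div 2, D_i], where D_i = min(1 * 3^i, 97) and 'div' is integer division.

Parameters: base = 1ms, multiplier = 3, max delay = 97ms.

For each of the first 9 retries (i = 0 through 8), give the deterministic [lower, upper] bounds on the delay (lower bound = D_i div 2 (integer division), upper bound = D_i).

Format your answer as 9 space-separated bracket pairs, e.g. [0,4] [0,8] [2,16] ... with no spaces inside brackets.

Computing bounds per retry:
  i=0: D_i=min(1*3^0,97)=1, bounds=[0,1]
  i=1: D_i=min(1*3^1,97)=3, bounds=[1,3]
  i=2: D_i=min(1*3^2,97)=9, bounds=[4,9]
  i=3: D_i=min(1*3^3,97)=27, bounds=[13,27]
  i=4: D_i=min(1*3^4,97)=81, bounds=[40,81]
  i=5: D_i=min(1*3^5,97)=97, bounds=[48,97]
  i=6: D_i=min(1*3^6,97)=97, bounds=[48,97]
  i=7: D_i=min(1*3^7,97)=97, bounds=[48,97]
  i=8: D_i=min(1*3^8,97)=97, bounds=[48,97]

Answer: [0,1] [1,3] [4,9] [13,27] [40,81] [48,97] [48,97] [48,97] [48,97]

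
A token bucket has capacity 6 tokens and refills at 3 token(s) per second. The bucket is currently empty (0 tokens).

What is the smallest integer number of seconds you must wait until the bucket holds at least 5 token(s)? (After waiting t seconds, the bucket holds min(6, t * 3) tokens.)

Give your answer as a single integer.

Answer: 2

Derivation:
Need t * 3 >= 5, so t >= 5/3.
Smallest integer t = ceil(5/3) = 2.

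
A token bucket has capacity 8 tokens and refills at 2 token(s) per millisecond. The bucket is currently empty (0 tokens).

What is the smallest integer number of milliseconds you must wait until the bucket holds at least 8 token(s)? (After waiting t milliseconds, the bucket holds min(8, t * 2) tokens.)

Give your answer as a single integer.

Answer: 4

Derivation:
Need t * 2 >= 8, so t >= 8/2.
Smallest integer t = ceil(8/2) = 4.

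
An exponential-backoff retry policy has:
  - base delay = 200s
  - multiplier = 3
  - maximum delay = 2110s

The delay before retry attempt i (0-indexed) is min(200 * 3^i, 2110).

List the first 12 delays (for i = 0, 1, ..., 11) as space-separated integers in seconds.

Computing each delay:
  i=0: min(200*3^0, 2110) = 200
  i=1: min(200*3^1, 2110) = 600
  i=2: min(200*3^2, 2110) = 1800
  i=3: min(200*3^3, 2110) = 2110
  i=4: min(200*3^4, 2110) = 2110
  i=5: min(200*3^5, 2110) = 2110
  i=6: min(200*3^6, 2110) = 2110
  i=7: min(200*3^7, 2110) = 2110
  i=8: min(200*3^8, 2110) = 2110
  i=9: min(200*3^9, 2110) = 2110
  i=10: min(200*3^10, 2110) = 2110
  i=11: min(200*3^11, 2110) = 2110

Answer: 200 600 1800 2110 2110 2110 2110 2110 2110 2110 2110 2110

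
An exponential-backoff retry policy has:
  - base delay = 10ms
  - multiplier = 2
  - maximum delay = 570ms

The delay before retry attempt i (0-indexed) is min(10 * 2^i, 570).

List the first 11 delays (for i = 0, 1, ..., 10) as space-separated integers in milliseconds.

Computing each delay:
  i=0: min(10*2^0, 570) = 10
  i=1: min(10*2^1, 570) = 20
  i=2: min(10*2^2, 570) = 40
  i=3: min(10*2^3, 570) = 80
  i=4: min(10*2^4, 570) = 160
  i=5: min(10*2^5, 570) = 320
  i=6: min(10*2^6, 570) = 570
  i=7: min(10*2^7, 570) = 570
  i=8: min(10*2^8, 570) = 570
  i=9: min(10*2^9, 570) = 570
  i=10: min(10*2^10, 570) = 570

Answer: 10 20 40 80 160 320 570 570 570 570 570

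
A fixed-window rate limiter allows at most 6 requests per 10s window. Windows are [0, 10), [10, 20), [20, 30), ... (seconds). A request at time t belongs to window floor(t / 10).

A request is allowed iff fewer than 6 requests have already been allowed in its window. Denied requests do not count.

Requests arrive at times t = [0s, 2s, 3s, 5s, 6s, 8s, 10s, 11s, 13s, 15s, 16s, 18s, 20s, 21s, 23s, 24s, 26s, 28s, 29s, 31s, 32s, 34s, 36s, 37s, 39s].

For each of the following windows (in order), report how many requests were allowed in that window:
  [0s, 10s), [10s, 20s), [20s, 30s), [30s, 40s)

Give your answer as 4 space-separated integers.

Processing requests:
  req#1 t=0s (window 0): ALLOW
  req#2 t=2s (window 0): ALLOW
  req#3 t=3s (window 0): ALLOW
  req#4 t=5s (window 0): ALLOW
  req#5 t=6s (window 0): ALLOW
  req#6 t=8s (window 0): ALLOW
  req#7 t=10s (window 1): ALLOW
  req#8 t=11s (window 1): ALLOW
  req#9 t=13s (window 1): ALLOW
  req#10 t=15s (window 1): ALLOW
  req#11 t=16s (window 1): ALLOW
  req#12 t=18s (window 1): ALLOW
  req#13 t=20s (window 2): ALLOW
  req#14 t=21s (window 2): ALLOW
  req#15 t=23s (window 2): ALLOW
  req#16 t=24s (window 2): ALLOW
  req#17 t=26s (window 2): ALLOW
  req#18 t=28s (window 2): ALLOW
  req#19 t=29s (window 2): DENY
  req#20 t=31s (window 3): ALLOW
  req#21 t=32s (window 3): ALLOW
  req#22 t=34s (window 3): ALLOW
  req#23 t=36s (window 3): ALLOW
  req#24 t=37s (window 3): ALLOW
  req#25 t=39s (window 3): ALLOW

Allowed counts by window: 6 6 6 6

Answer: 6 6 6 6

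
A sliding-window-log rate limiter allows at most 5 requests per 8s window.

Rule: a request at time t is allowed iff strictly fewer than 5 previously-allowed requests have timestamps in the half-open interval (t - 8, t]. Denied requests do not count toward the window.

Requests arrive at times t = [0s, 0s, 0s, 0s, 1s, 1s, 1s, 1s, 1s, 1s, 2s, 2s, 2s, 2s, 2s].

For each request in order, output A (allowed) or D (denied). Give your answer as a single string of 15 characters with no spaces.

Answer: AAAAADDDDDDDDDD

Derivation:
Tracking allowed requests in the window:
  req#1 t=0s: ALLOW
  req#2 t=0s: ALLOW
  req#3 t=0s: ALLOW
  req#4 t=0s: ALLOW
  req#5 t=1s: ALLOW
  req#6 t=1s: DENY
  req#7 t=1s: DENY
  req#8 t=1s: DENY
  req#9 t=1s: DENY
  req#10 t=1s: DENY
  req#11 t=2s: DENY
  req#12 t=2s: DENY
  req#13 t=2s: DENY
  req#14 t=2s: DENY
  req#15 t=2s: DENY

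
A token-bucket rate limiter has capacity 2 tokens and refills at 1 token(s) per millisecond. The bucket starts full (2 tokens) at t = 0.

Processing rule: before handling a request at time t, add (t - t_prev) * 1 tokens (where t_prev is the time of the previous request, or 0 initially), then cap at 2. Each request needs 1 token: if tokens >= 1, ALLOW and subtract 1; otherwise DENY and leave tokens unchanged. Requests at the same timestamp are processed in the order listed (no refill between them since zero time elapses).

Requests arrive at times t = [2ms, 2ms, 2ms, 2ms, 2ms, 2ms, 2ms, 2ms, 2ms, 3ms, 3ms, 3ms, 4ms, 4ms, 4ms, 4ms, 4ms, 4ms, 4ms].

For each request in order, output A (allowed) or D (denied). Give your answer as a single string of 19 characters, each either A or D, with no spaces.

Simulating step by step:
  req#1 t=2ms: ALLOW
  req#2 t=2ms: ALLOW
  req#3 t=2ms: DENY
  req#4 t=2ms: DENY
  req#5 t=2ms: DENY
  req#6 t=2ms: DENY
  req#7 t=2ms: DENY
  req#8 t=2ms: DENY
  req#9 t=2ms: DENY
  req#10 t=3ms: ALLOW
  req#11 t=3ms: DENY
  req#12 t=3ms: DENY
  req#13 t=4ms: ALLOW
  req#14 t=4ms: DENY
  req#15 t=4ms: DENY
  req#16 t=4ms: DENY
  req#17 t=4ms: DENY
  req#18 t=4ms: DENY
  req#19 t=4ms: DENY

Answer: AADDDDDDDADDADDDDDD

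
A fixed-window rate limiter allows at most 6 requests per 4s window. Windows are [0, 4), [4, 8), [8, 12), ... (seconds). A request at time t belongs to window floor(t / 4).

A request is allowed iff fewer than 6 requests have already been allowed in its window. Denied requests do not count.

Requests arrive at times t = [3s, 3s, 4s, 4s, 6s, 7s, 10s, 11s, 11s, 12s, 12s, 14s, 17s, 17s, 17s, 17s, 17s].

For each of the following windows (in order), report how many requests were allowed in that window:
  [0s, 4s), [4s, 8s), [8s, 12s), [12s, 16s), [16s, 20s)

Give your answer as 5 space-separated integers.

Processing requests:
  req#1 t=3s (window 0): ALLOW
  req#2 t=3s (window 0): ALLOW
  req#3 t=4s (window 1): ALLOW
  req#4 t=4s (window 1): ALLOW
  req#5 t=6s (window 1): ALLOW
  req#6 t=7s (window 1): ALLOW
  req#7 t=10s (window 2): ALLOW
  req#8 t=11s (window 2): ALLOW
  req#9 t=11s (window 2): ALLOW
  req#10 t=12s (window 3): ALLOW
  req#11 t=12s (window 3): ALLOW
  req#12 t=14s (window 3): ALLOW
  req#13 t=17s (window 4): ALLOW
  req#14 t=17s (window 4): ALLOW
  req#15 t=17s (window 4): ALLOW
  req#16 t=17s (window 4): ALLOW
  req#17 t=17s (window 4): ALLOW

Allowed counts by window: 2 4 3 3 5

Answer: 2 4 3 3 5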